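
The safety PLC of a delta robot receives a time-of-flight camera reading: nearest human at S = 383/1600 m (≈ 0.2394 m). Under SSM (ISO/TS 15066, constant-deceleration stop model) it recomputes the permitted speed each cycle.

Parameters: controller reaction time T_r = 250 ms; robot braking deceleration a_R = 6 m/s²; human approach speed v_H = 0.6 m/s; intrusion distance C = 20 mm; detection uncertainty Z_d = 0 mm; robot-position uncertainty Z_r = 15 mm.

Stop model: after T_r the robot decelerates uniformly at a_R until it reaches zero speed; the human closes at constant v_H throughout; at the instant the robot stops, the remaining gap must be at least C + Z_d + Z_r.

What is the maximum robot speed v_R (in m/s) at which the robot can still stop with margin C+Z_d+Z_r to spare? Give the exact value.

quadratic (1/12)·v² + (7/20)·v + (-87/1600) = 0
  disc = (7/20)² − 4·(1/12)·(-87/1600) = 9/64 ; √disc = 3/8
  v_R = (−(7/20) + 3/8) / (2·(1/12)) = 3/20 m/s
check:
T_s = v_R/a_R = (3/20)/6 = 0.0250 s
reaction-phase robot travel = 0.1500·0.2500 = 0.0375 m
robot covers 0.1500·0.0250 − ½·6.0000·0.0250² = 0.0019 m while stopping
human closes 0.6000·0.2750 = 0.1650 m
residual clearance needed = 0.0200+0.0000+0.0150 = 0.0350 m
sum ≈ 0.0375+0.0019+0.1650+0.0350 ≈ 0.2394 m = S ✓

v_R_max = 3/20 m/s = 0.1500 m/s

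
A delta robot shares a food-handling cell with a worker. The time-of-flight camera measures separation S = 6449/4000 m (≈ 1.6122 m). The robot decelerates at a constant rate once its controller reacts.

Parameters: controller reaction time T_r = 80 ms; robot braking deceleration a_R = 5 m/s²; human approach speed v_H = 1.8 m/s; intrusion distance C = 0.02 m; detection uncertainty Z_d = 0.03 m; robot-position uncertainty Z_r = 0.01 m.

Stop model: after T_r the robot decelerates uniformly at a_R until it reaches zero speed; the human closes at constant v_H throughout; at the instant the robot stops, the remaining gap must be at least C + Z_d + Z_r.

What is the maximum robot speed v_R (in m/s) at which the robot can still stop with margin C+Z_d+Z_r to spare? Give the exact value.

v_R_max = 43/20 m/s = 2.1500 m/s

quadratic (1/10)·v² + (11/25)·v + (-5633/4000) = 0
  disc = (11/25)² − 4·(1/10)·(-5633/4000) = 7569/10000 ; √disc = 87/100
  v_R = (−(11/25) + 87/100) / (2·(1/10)) = 43/20 m/s
check:
stop time T_s = (43/20)/5 = 0.4300 s
reaction-phase robot travel = 2.1500·0.0800 = 0.1720 m
braking distance = 2.1500²/(2·5.0000) = 0.4622 m
human over T_r+T_s: 1.8000·(0.0800+0.4300) = 0.9180 m
margins: 0.0200+0.0300+0.0100 = 0.0600 m
sum ≈ 0.1720+0.4622+0.9180+0.0600 ≈ 1.6122 m = S ✓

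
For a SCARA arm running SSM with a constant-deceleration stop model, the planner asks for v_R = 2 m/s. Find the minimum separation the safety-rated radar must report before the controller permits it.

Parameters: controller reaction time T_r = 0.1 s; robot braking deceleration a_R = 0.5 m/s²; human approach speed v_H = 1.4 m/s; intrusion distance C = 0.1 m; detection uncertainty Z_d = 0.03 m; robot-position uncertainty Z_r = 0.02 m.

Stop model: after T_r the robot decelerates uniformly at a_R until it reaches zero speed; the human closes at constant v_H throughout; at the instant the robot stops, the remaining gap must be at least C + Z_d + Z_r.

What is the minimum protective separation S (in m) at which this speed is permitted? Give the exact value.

S_min = 1009/100 m = 10.0900 m

stop time T_s = 2/(1/2) = 4.0000 s
robot in T_r: 2.0000·0.1000 = 0.2000 m
robot under decel: 2.0000²/(2·0.5000) = 4.0000 m
human over T_r+T_s: 1.4000·(0.1000+4.0000) = 5.7400 m
C+Z_d+Z_r = 0.1000+0.0300+0.0200 = 0.1500 m
S_min ≈ 0.2000+4.0000+5.7400+0.1500  ⇒  S_min = 1009/100 m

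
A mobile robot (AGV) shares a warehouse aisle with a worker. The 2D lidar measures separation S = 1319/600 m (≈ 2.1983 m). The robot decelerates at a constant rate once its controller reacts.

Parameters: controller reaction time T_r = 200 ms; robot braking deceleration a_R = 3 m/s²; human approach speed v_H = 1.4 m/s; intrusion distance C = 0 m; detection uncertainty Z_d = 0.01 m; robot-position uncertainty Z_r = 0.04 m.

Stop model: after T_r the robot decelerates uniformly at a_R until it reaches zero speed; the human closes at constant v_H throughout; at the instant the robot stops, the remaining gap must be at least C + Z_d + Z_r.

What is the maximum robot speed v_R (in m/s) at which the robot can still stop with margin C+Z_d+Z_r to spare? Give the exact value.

at the boundary: (1/6)·v² + (2/3)·v + (-1121/600) = 0
  disc = (2/3)² − 4·(1/6)·(-1121/600) = 169/100 ; √disc = 13/10
  v_R = (−(2/3) + 13/10) / (2·(1/6)) = 19/10 m/s
check:
braking lasts T_s = (19/10)/3 = 0.6333 s
robot in T_r: 1.9000·0.2000 = 0.3800 m
robot covers 1.9000·0.6333 − ½·3.0000·0.6333² = 0.6017 m while stopping
person approaches 1.4000·(0.2000+0.6333) = 1.1667 m
C+Z_d+Z_r = 0.0000+0.0100+0.0400 = 0.0500 m
sum ≈ 0.3800+0.6017+1.1667+0.0500 ≈ 2.1983 m = S ✓

v_R_max = 19/10 m/s = 1.9000 m/s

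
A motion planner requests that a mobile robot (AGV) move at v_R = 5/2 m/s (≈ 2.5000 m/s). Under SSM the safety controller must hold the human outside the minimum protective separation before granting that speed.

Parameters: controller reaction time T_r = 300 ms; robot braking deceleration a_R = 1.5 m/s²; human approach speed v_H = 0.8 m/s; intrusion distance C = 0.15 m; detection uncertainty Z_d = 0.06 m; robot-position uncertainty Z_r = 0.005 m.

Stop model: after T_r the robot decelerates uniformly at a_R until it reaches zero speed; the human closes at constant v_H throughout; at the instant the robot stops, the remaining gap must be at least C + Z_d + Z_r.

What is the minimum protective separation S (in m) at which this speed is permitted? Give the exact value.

T_s = v_R/a_R = (5/2)/(3/2) = 1.6667 s
reaction-phase robot travel = 2.5000·0.3000 = 0.7500 m
braking distance = 2.5000²/(2·1.5000) = 2.0833 m
human closes 0.8000·1.9667 = 1.5733 m
C+Z_d+Z_r = 0.1500+0.0600+0.0050 = 0.2150 m
S_min ≈ 0.7500+2.0833+1.5733+0.2150  ⇒  S_min = 2773/600 m

S_min = 2773/600 m = 4.6217 m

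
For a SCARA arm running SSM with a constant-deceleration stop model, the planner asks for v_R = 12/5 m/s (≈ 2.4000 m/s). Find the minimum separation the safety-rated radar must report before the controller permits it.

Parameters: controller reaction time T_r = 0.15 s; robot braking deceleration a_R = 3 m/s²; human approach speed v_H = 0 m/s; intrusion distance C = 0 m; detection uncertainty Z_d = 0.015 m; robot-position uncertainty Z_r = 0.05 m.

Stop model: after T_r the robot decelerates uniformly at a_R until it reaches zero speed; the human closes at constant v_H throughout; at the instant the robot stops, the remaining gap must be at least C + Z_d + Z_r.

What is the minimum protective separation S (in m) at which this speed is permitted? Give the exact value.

T_s = v_R/a_R = (12/5)/3 = 0.8000 s
robot covers v_R·T_r = 2.4000·0.1500 = 0.3600 m before braking
robot covers 2.4000·0.8000 − ½·3.0000·0.8000² = 0.9600 m while stopping
person approaches 0.0000·(0.1500+0.8000) = 0.0000 m
residual clearance needed = 0.0000+0.0150+0.0500 = 0.0650 m
S_min ≈ 0.3600+0.9600+0.0000+0.0650  ⇒  S_min = 277/200 m

S_min = 277/200 m = 1.3850 m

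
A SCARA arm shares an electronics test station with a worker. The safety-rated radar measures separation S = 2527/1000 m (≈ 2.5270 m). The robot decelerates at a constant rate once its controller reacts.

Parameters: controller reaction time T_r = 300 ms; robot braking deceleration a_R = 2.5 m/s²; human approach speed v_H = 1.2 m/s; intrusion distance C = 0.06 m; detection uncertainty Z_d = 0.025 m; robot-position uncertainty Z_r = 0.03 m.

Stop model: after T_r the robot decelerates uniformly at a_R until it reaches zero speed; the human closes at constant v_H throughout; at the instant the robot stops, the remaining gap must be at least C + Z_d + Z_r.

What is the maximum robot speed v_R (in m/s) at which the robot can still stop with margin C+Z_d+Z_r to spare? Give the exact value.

v_R_max = 9/5 m/s = 1.8000 m/s

at the boundary: (1/5)·v² + (39/50)·v + (-513/250) = 0
  disc = (39/50)² − 4·(1/5)·(-513/250) = 9/4 ; √disc = 3/2
  v_R = (−(39/50) + 3/2) / (2·(1/5)) = 9/5 m/s
check:
braking lasts T_s = (9/5)/(5/2) = 0.7200 s
reaction-phase robot travel = 1.8000·0.3000 = 0.5400 m
robot under decel: 1.8000²/(2·2.5000) = 0.6480 m
human over T_r+T_s: 1.2000·(0.3000+0.7200) = 1.2240 m
margins: 0.0600+0.0250+0.0300 = 0.1150 m
sum ≈ 0.5400+0.6480+1.2240+0.1150 ≈ 2.5270 m = S ✓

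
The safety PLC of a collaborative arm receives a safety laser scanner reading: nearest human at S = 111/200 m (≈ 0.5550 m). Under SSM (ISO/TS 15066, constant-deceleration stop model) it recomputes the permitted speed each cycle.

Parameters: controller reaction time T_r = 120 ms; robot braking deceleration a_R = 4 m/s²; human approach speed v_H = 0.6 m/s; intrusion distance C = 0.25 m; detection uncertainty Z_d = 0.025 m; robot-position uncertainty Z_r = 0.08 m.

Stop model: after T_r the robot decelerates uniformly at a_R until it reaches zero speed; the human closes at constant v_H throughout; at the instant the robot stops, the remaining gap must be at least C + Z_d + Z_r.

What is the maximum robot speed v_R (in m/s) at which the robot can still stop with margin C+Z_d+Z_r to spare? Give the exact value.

v_R_max = 2/5 m/s = 0.4000 m/s

quadratic (1/8)·v² + (27/100)·v + (-16/125) = 0
  disc = (27/100)² − 4·(1/8)·(-16/125) = 1369/10000 ; √disc = 37/100
  v_R = (−(27/100) + 37/100) / (2·(1/8)) = 2/5 m/s
check:
T_s = v_R/a_R = (2/5)/4 = 0.1000 s
robot covers v_R·T_r = 0.4000·0.1200 = 0.0480 m before braking
robot covers 0.4000·0.1000 − ½·4.0000·0.1000² = 0.0200 m while stopping
person approaches 0.6000·(0.1200+0.1000) = 0.1320 m
C+Z_d+Z_r = 0.2500+0.0250+0.0800 = 0.3550 m
sum ≈ 0.0480+0.0200+0.1320+0.3550 ≈ 0.5550 m = S ✓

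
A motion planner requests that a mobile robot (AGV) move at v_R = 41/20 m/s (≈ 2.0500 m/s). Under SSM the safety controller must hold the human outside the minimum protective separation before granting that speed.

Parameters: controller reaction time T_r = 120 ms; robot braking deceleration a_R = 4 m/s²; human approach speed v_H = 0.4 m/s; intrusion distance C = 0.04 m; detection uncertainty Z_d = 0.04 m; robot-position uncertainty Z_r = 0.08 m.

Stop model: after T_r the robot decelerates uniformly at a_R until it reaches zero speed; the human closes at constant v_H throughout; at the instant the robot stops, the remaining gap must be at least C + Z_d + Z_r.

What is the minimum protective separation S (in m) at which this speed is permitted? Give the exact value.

T_s = v_R/a_R = (41/20)/4 = 0.5125 s
robot covers v_R·T_r = 2.0500·0.1200 = 0.2460 m before braking
robot under decel: 2.0500²/(2·4.0000) = 0.5253 m
person approaches 0.4000·(0.1200+0.5125) = 0.2530 m
residual clearance needed = 0.0400+0.0400+0.0800 = 0.1600 m
S_min ≈ 0.2460+0.5253+0.2530+0.1600  ⇒  S_min = 18949/16000 m

S_min = 18949/16000 m = 1.1843 m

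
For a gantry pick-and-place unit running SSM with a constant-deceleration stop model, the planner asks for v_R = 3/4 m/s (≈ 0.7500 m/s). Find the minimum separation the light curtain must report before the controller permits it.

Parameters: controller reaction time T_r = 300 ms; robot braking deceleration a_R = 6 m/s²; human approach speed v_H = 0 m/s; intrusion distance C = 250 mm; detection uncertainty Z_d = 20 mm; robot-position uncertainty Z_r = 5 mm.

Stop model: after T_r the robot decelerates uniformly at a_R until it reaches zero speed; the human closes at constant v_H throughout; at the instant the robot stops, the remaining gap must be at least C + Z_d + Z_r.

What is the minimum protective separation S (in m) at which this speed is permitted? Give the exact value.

braking lasts T_s = (3/4)/6 = 0.1250 s
reaction-phase robot travel = 0.7500·0.3000 = 0.2250 m
robot under decel: 0.7500²/(2·6.0000) = 0.0469 m
human closes 0.0000·0.4250 = 0.0000 m
residual clearance needed = 0.2500+0.0200+0.0050 = 0.2750 m
S_min ≈ 0.2250+0.0469+0.0000+0.2750  ⇒  S_min = 35/64 m

S_min = 35/64 m = 0.5469 m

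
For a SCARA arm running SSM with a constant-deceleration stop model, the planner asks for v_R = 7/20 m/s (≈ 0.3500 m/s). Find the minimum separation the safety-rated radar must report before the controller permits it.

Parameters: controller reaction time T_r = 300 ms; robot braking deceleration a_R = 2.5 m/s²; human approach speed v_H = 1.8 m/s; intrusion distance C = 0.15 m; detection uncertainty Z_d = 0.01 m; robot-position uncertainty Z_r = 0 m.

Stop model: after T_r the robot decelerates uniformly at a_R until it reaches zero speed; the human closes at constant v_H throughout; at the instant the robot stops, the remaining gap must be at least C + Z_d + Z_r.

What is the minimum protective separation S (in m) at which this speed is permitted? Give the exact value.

braking lasts T_s = (7/20)/(5/2) = 0.1400 s
robot in T_r: 0.3500·0.3000 = 0.1050 m
robot covers 0.3500·0.1400 − ½·2.5000·0.1400² = 0.0245 m while stopping
human closes 1.8000·0.4400 = 0.7920 m
residual clearance needed = 0.1500+0.0100+0.0000 = 0.1600 m
S_min ≈ 0.1050+0.0245+0.7920+0.1600  ⇒  S_min = 2163/2000 m

S_min = 2163/2000 m = 1.0815 m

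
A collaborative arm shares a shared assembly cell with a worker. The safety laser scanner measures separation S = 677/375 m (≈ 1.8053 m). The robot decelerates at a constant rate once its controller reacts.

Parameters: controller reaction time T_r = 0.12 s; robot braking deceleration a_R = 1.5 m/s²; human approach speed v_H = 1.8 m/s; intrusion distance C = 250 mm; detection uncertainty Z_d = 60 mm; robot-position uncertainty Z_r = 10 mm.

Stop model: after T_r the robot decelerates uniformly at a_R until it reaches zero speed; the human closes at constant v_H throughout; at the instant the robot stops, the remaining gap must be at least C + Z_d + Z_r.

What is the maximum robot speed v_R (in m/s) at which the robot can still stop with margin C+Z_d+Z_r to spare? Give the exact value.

v_R_max = 4/5 m/s = 0.8000 m/s

at the boundary: (1/3)·v² + (33/25)·v + (-476/375) = 0
  disc = (33/25)² − 4·(1/3)·(-476/375) = 19321/5625 ; √disc = 139/75
  v_R = (−(33/25) + 139/75) / (2·(1/3)) = 4/5 m/s
check:
braking lasts T_s = (4/5)/(3/2) = 0.5333 s
robot in T_r: 0.8000·0.1200 = 0.0960 m
robot covers 0.8000·0.5333 − ½·1.5000·0.5333² = 0.2133 m while stopping
human closes 1.8000·0.6533 = 1.1760 m
C+Z_d+Z_r = 0.2500+0.0600+0.0100 = 0.3200 m
sum ≈ 0.0960+0.2133+1.1760+0.3200 ≈ 1.8053 m = S ✓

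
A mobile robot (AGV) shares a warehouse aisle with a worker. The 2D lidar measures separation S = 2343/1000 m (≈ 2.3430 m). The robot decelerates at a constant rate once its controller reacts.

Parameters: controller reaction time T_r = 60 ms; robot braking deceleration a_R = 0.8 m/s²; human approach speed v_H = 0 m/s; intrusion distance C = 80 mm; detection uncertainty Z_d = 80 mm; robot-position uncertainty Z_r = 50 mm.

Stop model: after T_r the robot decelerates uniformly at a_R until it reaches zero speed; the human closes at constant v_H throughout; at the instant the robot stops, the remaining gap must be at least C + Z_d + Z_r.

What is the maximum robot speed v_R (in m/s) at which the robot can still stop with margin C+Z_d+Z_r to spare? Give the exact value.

v_R_max = 9/5 m/s = 1.8000 m/s

at the boundary: (5/8)·v² + (3/50)·v + (-2133/1000) = 0
  disc = (3/50)² − 4·(5/8)·(-2133/1000) = 53361/10000 ; √disc = 231/100
  v_R = (−(3/50) + 231/100) / (2·(5/8)) = 9/5 m/s
check:
braking lasts T_s = (9/5)/(4/5) = 2.2500 s
robot in T_r: 1.8000·0.0600 = 0.1080 m
robot covers 1.8000·2.2500 − ½·0.8000·2.2500² = 2.0250 m while stopping
human over T_r+T_s: 0.0000·(0.0600+2.2500) = 0.0000 m
C+Z_d+Z_r = 0.0800+0.0800+0.0500 = 0.2100 m
sum ≈ 0.1080+2.0250+0.0000+0.2100 ≈ 2.3430 m = S ✓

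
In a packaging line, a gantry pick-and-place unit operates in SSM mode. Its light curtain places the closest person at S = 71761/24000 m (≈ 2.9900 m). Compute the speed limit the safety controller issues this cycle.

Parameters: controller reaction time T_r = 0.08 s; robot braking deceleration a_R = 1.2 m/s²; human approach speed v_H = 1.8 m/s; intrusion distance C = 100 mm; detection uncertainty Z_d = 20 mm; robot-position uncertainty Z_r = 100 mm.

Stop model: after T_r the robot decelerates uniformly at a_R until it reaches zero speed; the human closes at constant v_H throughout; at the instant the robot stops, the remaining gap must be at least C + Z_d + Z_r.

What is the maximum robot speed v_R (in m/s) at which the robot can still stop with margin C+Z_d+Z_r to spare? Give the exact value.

quadratic (5/12)·v² + (79/50)·v + (-2521/960) = 0
  disc = (79/50)² − 4·(5/12)·(-2521/960) = 2474329/360000 ; √disc = 1573/600
  v_R = (−(79/50) + 1573/600) / (2·(5/12)) = 5/4 m/s
check:
T_s = v_R/a_R = (5/4)/(6/5) = 1.0417 s
robot in T_r: 1.2500·0.0800 = 0.1000 m
braking distance = 1.2500²/(2·1.2000) = 0.6510 m
person approaches 1.8000·(0.0800+1.0417) = 2.0190 m
residual clearance needed = 0.1000+0.0200+0.1000 = 0.2200 m
sum ≈ 0.1000+0.6510+2.0190+0.2200 ≈ 2.9900 m = S ✓

v_R_max = 5/4 m/s = 1.2500 m/s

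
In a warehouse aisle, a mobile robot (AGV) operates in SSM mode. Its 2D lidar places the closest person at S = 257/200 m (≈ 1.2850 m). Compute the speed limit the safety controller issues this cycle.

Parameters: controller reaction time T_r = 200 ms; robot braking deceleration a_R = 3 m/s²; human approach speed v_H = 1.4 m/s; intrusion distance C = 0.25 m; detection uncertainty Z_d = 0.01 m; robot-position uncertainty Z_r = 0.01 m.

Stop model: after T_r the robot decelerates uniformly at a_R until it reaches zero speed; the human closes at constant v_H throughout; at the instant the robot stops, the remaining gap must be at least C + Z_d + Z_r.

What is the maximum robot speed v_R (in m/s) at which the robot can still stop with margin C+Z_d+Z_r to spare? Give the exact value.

v_R_max = 9/10 m/s = 0.9000 m/s

collect terms ⇒ (1/6)·v_R² + (2/3)·v_R + (-147/200) = 0
  disc = (2/3)² − 4·(1/6)·(-147/200) = 841/900 ; √disc = 29/30
  v_R = (−(2/3) + 29/30) / (2·(1/6)) = 9/10 m/s
check:
stop time T_s = (9/10)/3 = 0.3000 s
reaction-phase robot travel = 0.9000·0.2000 = 0.1800 m
braking distance = 0.9000²/(2·3.0000) = 0.1350 m
human over T_r+T_s: 1.4000·(0.2000+0.3000) = 0.7000 m
margins: 0.2500+0.0100+0.0100 = 0.2700 m
sum ≈ 0.1800+0.1350+0.7000+0.2700 ≈ 1.2850 m = S ✓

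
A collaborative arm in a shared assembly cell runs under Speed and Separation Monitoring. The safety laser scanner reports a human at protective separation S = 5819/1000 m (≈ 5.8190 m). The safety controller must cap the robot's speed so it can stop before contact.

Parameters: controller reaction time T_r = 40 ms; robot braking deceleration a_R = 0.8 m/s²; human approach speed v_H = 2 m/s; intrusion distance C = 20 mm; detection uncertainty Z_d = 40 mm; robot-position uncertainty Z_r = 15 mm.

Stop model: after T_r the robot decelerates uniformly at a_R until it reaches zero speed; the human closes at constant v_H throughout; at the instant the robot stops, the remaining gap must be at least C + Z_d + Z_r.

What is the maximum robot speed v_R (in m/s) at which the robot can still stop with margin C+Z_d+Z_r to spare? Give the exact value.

v_R_max = 8/5 m/s = 1.6000 m/s

collect terms ⇒ (5/8)·v_R² + (127/50)·v_R + (-708/125) = 0
  disc = (127/50)² − 4·(5/8)·(-708/125) = 51529/2500 ; √disc = 227/50
  v_R = (−(127/50) + 227/50) / (2·(5/8)) = 8/5 m/s
check:
stop time T_s = (8/5)/(4/5) = 2.0000 s
robot in T_r: 1.6000·0.0400 = 0.0640 m
robot under decel: 1.6000²/(2·0.8000) = 1.6000 m
person approaches 2.0000·(0.0400+2.0000) = 4.0800 m
residual clearance needed = 0.0200+0.0400+0.0150 = 0.0750 m
sum ≈ 0.0640+1.6000+4.0800+0.0750 ≈ 5.8190 m = S ✓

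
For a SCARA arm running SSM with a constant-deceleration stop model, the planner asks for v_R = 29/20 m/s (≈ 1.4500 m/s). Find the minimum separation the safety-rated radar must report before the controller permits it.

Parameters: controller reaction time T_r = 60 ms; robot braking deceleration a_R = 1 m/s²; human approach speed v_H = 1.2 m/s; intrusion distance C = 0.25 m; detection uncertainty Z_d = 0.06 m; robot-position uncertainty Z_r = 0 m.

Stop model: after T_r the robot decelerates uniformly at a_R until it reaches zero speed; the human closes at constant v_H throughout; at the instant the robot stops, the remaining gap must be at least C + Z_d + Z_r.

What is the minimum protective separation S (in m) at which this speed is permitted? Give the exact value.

S_min = 13041/4000 m = 3.2603 m

T_s = v_R/a_R = (29/20)/1 = 1.4500 s
robot covers v_R·T_r = 1.4500·0.0600 = 0.0870 m before braking
robot covers 1.4500·1.4500 − ½·1.0000·1.4500² = 1.0513 m while stopping
person approaches 1.2000·(0.0600+1.4500) = 1.8120 m
margins: 0.2500+0.0600+0.0000 = 0.3100 m
S_min ≈ 0.0870+1.0513+1.8120+0.3100  ⇒  S_min = 13041/4000 m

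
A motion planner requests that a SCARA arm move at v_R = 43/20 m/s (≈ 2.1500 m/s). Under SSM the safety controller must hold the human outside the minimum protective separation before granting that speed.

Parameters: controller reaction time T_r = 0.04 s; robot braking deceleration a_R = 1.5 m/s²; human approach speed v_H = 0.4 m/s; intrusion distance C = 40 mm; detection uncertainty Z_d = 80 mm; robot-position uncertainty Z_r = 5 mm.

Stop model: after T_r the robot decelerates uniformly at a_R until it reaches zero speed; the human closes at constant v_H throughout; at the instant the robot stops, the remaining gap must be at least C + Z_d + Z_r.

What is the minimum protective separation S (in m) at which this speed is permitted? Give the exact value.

S_min = 14047/6000 m = 2.3412 m

braking lasts T_s = (43/20)/(3/2) = 1.4333 s
robot covers v_R·T_r = 2.1500·0.0400 = 0.0860 m before braking
braking distance = 2.1500²/(2·1.5000) = 1.5408 m
human closes 0.4000·1.4733 = 0.5893 m
residual clearance needed = 0.0400+0.0800+0.0050 = 0.1250 m
S_min ≈ 0.0860+1.5408+0.5893+0.1250  ⇒  S_min = 14047/6000 m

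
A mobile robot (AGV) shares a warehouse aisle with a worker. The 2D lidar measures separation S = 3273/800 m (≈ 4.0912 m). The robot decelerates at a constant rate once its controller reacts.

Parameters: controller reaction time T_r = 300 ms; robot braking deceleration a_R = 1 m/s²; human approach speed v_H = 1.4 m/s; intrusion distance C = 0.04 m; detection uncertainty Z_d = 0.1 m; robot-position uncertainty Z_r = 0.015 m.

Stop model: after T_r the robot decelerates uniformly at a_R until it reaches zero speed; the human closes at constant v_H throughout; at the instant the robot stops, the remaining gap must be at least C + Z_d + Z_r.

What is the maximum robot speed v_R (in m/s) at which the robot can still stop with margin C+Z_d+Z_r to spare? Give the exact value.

v_R_max = 29/20 m/s = 1.4500 m/s

collect terms ⇒ (1/2)·v_R² + (17/10)·v_R + (-2813/800) = 0
  disc = (17/10)² − 4·(1/2)·(-2813/800) = 3969/400 ; √disc = 63/20
  v_R = (−(17/10) + 63/20) / (2·(1/2)) = 29/20 m/s
check:
braking lasts T_s = (29/20)/1 = 1.4500 s
robot covers v_R·T_r = 1.4500·0.3000 = 0.4350 m before braking
braking distance = 1.4500²/(2·1.0000) = 1.0513 m
person approaches 1.4000·(0.3000+1.4500) = 2.4500 m
margins: 0.0400+0.1000+0.0150 = 0.1550 m
sum ≈ 0.4350+1.0513+2.4500+0.1550 ≈ 4.0912 m = S ✓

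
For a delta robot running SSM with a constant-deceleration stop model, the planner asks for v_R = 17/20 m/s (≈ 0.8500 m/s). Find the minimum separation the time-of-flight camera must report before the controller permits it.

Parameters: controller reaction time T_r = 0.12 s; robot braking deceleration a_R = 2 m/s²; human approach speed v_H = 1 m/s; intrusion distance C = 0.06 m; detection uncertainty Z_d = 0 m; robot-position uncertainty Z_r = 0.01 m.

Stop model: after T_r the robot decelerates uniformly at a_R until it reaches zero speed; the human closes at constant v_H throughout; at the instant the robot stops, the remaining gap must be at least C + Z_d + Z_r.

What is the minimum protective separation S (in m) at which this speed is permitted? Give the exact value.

S_min = 7181/8000 m = 0.8976 m

T_s = v_R/a_R = (17/20)/2 = 0.4250 s
robot in T_r: 0.8500·0.1200 = 0.1020 m
robot under decel: 0.8500²/(2·2.0000) = 0.1806 m
person approaches 1.0000·(0.1200+0.4250) = 0.5450 m
residual clearance needed = 0.0600+0.0000+0.0100 = 0.0700 m
S_min ≈ 0.1020+0.1806+0.5450+0.0700  ⇒  S_min = 7181/8000 m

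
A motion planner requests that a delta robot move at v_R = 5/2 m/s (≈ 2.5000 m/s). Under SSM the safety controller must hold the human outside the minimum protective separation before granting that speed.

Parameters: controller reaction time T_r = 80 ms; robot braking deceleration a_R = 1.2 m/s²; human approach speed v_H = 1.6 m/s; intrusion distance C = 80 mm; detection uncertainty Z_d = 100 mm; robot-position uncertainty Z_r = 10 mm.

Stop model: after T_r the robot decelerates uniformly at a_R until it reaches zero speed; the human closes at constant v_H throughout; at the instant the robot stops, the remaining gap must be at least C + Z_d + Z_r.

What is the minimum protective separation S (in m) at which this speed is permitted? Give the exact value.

stop time T_s = (5/2)/(6/5) = 2.0833 s
robot in T_r: 2.5000·0.0800 = 0.2000 m
robot under decel: 2.5000²/(2·1.2000) = 2.6042 m
human over T_r+T_s: 1.6000·(0.0800+2.0833) = 3.4613 m
margins: 0.0800+0.1000+0.0100 = 0.1900 m
S_min ≈ 0.2000+2.6042+3.4613+0.1900  ⇒  S_min = 12911/2000 m

S_min = 12911/2000 m = 6.4555 m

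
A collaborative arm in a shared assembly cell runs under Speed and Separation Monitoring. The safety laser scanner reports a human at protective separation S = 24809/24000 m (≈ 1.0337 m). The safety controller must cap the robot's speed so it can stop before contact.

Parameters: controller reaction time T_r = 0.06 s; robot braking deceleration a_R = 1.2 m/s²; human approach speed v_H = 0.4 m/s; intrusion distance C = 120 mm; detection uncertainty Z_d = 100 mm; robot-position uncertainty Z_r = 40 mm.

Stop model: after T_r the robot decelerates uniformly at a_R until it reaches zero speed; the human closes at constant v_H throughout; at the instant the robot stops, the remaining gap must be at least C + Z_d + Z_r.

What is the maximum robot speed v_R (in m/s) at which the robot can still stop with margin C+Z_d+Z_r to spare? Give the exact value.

v_R_max = 19/20 m/s = 0.9500 m/s

collect terms ⇒ (5/12)·v_R² + (59/150)·v_R + (-17993/24000) = 0
  disc = (59/150)² − 4·(5/12)·(-17993/24000) = 56169/40000 ; √disc = 237/200
  v_R = (−(59/150) + 237/200) / (2·(5/12)) = 19/20 m/s
check:
T_s = v_R/a_R = (19/20)/(6/5) = 0.7917 s
robot covers v_R·T_r = 0.9500·0.0600 = 0.0570 m before braking
robot under decel: 0.9500²/(2·1.2000) = 0.3760 m
human over T_r+T_s: 0.4000·(0.0600+0.7917) = 0.3407 m
residual clearance needed = 0.1200+0.1000+0.0400 = 0.2600 m
sum ≈ 0.0570+0.3760+0.3407+0.2600 ≈ 1.0337 m = S ✓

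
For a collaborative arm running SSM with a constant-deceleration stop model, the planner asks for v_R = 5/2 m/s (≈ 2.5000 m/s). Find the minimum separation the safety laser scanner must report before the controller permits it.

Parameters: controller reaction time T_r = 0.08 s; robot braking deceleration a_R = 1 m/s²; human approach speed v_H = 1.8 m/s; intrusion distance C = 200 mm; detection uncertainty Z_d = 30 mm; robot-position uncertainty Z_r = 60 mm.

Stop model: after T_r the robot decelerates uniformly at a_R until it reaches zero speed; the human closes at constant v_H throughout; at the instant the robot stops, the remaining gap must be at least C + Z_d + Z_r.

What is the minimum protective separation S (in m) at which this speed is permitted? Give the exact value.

S_min = 8259/1000 m = 8.2590 m

T_s = v_R/a_R = (5/2)/1 = 2.5000 s
robot covers v_R·T_r = 2.5000·0.0800 = 0.2000 m before braking
robot under decel: 2.5000²/(2·1.0000) = 3.1250 m
person approaches 1.8000·(0.0800+2.5000) = 4.6440 m
C+Z_d+Z_r = 0.2000+0.0300+0.0600 = 0.2900 m
S_min ≈ 0.2000+3.1250+4.6440+0.2900  ⇒  S_min = 8259/1000 m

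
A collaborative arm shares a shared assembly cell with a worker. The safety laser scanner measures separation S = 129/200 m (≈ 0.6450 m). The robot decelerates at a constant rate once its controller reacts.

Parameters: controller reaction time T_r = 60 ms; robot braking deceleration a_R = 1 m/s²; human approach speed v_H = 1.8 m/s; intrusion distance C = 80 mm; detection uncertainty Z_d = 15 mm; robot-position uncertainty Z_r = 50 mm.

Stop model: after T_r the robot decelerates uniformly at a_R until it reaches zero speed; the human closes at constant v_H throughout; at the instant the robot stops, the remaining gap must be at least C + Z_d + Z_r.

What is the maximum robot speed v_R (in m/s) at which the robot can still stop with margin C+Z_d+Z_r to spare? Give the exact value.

v_R_max = 1/5 m/s = 0.2000 m/s

at the boundary: (1/2)·v² + (93/50)·v + (-49/125) = 0
  disc = (93/50)² − 4·(1/2)·(-49/125) = 10609/2500 ; √disc = 103/50
  v_R = (−(93/50) + 103/50) / (2·(1/2)) = 1/5 m/s
check:
T_s = v_R/a_R = (1/5)/1 = 0.2000 s
robot in T_r: 0.2000·0.0600 = 0.0120 m
robot covers 0.2000·0.2000 − ½·1.0000·0.2000² = 0.0200 m while stopping
human closes 1.8000·0.2600 = 0.4680 m
margins: 0.0800+0.0150+0.0500 = 0.1450 m
sum ≈ 0.0120+0.0200+0.4680+0.1450 ≈ 0.6450 m = S ✓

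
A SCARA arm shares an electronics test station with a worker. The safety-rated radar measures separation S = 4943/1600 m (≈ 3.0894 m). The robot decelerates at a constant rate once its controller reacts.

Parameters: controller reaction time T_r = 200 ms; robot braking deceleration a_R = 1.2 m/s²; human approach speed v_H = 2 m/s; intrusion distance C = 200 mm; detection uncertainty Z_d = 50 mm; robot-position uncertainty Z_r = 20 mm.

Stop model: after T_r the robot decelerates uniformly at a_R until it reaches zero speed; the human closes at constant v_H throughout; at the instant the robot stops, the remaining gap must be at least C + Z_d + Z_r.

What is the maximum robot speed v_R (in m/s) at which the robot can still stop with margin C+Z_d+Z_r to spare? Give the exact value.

v_R_max = 21/20 m/s = 1.0500 m/s

at the boundary: (5/12)·v² + (28/15)·v + (-3871/1600) = 0
  disc = (28/15)² − 4·(5/12)·(-3871/1600) = 108241/14400 ; √disc = 329/120
  v_R = (−(28/15) + 329/120) / (2·(5/12)) = 21/20 m/s
check:
stop time T_s = (21/20)/(6/5) = 0.8750 s
robot covers v_R·T_r = 1.0500·0.2000 = 0.2100 m before braking
robot covers 1.0500·0.8750 − ½·1.2000·0.8750² = 0.4594 m while stopping
human closes 2.0000·1.0750 = 2.1500 m
C+Z_d+Z_r = 0.2000+0.0500+0.0200 = 0.2700 m
sum ≈ 0.2100+0.4594+2.1500+0.2700 ≈ 3.0894 m = S ✓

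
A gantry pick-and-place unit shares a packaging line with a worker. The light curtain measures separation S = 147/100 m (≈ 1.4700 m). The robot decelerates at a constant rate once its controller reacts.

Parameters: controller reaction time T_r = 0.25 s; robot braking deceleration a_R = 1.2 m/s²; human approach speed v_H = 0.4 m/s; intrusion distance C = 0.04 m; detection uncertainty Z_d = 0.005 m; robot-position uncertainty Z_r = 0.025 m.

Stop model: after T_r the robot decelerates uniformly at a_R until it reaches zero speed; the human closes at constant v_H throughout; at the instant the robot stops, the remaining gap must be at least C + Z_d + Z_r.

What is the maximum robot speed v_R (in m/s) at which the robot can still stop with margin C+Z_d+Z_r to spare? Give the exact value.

v_R_max = 6/5 m/s = 1.2000 m/s

quadratic (5/12)·v² + (7/12)·v + (-13/10) = 0
  disc = (7/12)² − 4·(5/12)·(-13/10) = 361/144 ; √disc = 19/12
  v_R = (−(7/12) + 19/12) / (2·(5/12)) = 6/5 m/s
check:
T_s = v_R/a_R = (6/5)/(6/5) = 1.0000 s
reaction-phase robot travel = 1.2000·0.2500 = 0.3000 m
braking distance = 1.2000²/(2·1.2000) = 0.6000 m
person approaches 0.4000·(0.2500+1.0000) = 0.5000 m
C+Z_d+Z_r = 0.0400+0.0050+0.0250 = 0.0700 m
sum ≈ 0.3000+0.6000+0.5000+0.0700 ≈ 1.4700 m = S ✓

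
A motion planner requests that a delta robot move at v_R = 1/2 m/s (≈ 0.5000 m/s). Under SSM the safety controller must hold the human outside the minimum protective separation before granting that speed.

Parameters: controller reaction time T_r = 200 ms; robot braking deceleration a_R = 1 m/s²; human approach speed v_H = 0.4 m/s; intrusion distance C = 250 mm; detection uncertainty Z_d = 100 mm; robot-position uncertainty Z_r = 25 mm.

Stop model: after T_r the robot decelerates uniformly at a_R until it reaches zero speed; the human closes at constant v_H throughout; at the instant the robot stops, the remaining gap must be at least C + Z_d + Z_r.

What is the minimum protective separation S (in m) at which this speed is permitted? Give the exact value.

S_min = 22/25 m = 0.8800 m

stop time T_s = (1/2)/1 = 0.5000 s
robot covers v_R·T_r = 0.5000·0.2000 = 0.1000 m before braking
braking distance = 0.5000²/(2·1.0000) = 0.1250 m
human over T_r+T_s: 0.4000·(0.2000+0.5000) = 0.2800 m
residual clearance needed = 0.2500+0.1000+0.0250 = 0.3750 m
S_min ≈ 0.1000+0.1250+0.2800+0.3750  ⇒  S_min = 22/25 m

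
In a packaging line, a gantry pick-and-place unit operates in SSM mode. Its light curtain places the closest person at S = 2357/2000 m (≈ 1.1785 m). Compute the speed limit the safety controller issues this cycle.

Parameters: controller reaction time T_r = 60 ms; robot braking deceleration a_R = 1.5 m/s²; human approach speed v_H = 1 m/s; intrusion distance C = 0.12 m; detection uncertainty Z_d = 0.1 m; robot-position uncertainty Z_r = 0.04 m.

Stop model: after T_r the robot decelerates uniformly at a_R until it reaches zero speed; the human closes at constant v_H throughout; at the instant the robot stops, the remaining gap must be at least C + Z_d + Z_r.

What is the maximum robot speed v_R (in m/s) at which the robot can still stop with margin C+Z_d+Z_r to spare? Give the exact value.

quadratic (1/3)·v² + (109/150)·v + (-1717/2000) = 0
  disc = (109/150)² − 4·(1/3)·(-1717/2000) = 9409/5625 ; √disc = 97/75
  v_R = (−(109/150) + 97/75) / (2·(1/3)) = 17/20 m/s
check:
stop time T_s = (17/20)/(3/2) = 0.5667 s
reaction-phase robot travel = 0.8500·0.0600 = 0.0510 m
robot covers 0.8500·0.5667 − ½·1.5000·0.5667² = 0.2408 m while stopping
human closes 1.0000·0.6267 = 0.6267 m
residual clearance needed = 0.1200+0.1000+0.0400 = 0.2600 m
sum ≈ 0.0510+0.2408+0.6267+0.2600 ≈ 1.1785 m = S ✓

v_R_max = 17/20 m/s = 0.8500 m/s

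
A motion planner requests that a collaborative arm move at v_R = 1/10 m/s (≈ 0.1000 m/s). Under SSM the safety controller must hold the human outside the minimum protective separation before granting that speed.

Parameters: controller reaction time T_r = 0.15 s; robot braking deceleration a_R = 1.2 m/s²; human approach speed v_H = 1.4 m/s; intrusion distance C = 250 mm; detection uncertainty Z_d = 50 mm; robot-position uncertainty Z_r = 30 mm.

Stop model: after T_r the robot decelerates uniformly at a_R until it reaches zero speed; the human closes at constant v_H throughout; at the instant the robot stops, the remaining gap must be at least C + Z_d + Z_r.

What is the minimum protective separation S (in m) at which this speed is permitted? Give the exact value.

braking lasts T_s = (1/10)/(6/5) = 0.0833 s
reaction-phase robot travel = 0.1000·0.1500 = 0.0150 m
robot covers 0.1000·0.0833 − ½·1.2000·0.0833² = 0.0042 m while stopping
human closes 1.4000·0.2333 = 0.3267 m
C+Z_d+Z_r = 0.2500+0.0500+0.0300 = 0.3300 m
S_min ≈ 0.0150+0.0042+0.3267+0.3300  ⇒  S_min = 811/1200 m

S_min = 811/1200 m = 0.6758 m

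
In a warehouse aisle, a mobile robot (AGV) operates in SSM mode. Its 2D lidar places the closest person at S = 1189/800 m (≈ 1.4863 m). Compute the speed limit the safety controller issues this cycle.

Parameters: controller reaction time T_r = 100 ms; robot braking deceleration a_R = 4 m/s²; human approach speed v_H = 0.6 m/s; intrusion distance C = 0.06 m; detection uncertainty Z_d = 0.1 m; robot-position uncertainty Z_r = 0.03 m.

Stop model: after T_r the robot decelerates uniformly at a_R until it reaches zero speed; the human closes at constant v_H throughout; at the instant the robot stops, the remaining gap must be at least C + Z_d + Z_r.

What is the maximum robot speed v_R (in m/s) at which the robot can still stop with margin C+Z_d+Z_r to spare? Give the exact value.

v_R_max = 23/10 m/s = 2.3000 m/s

quadratic (1/8)·v² + (1/4)·v + (-989/800) = 0
  disc = (1/4)² − 4·(1/8)·(-989/800) = 1089/1600 ; √disc = 33/40
  v_R = (−(1/4) + 33/40) / (2·(1/8)) = 23/10 m/s
check:
T_s = v_R/a_R = (23/10)/4 = 0.5750 s
robot covers v_R·T_r = 2.3000·0.1000 = 0.2300 m before braking
robot under decel: 2.3000²/(2·4.0000) = 0.6613 m
human closes 0.6000·0.6750 = 0.4050 m
C+Z_d+Z_r = 0.0600+0.1000+0.0300 = 0.1900 m
sum ≈ 0.2300+0.6613+0.4050+0.1900 ≈ 1.4863 m = S ✓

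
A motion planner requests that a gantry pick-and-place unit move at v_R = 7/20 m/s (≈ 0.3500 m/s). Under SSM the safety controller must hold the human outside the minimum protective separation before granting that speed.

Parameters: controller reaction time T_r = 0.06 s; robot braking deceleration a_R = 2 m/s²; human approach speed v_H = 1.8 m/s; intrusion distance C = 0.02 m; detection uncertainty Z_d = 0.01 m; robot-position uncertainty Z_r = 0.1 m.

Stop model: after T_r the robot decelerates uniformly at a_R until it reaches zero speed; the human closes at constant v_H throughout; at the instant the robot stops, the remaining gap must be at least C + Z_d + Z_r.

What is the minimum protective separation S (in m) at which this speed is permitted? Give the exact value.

S_min = 4837/8000 m = 0.6046 m

T_s = v_R/a_R = (7/20)/2 = 0.1750 s
robot in T_r: 0.3500·0.0600 = 0.0210 m
robot under decel: 0.3500²/(2·2.0000) = 0.0306 m
human closes 1.8000·0.2350 = 0.4230 m
residual clearance needed = 0.0200+0.0100+0.1000 = 0.1300 m
S_min ≈ 0.0210+0.0306+0.4230+0.1300  ⇒  S_min = 4837/8000 m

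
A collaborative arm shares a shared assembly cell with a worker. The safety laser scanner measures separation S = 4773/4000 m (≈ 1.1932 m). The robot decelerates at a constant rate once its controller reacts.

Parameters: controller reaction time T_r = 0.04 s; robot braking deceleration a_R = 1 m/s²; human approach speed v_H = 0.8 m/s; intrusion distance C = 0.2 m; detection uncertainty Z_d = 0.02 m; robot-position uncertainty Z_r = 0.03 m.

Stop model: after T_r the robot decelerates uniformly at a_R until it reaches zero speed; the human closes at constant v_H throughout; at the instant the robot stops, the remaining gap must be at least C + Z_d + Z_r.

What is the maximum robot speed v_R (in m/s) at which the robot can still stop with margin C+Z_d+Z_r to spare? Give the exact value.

v_R_max = 3/4 m/s = 0.7500 m/s

quadratic (1/2)·v² + (21/25)·v + (-729/800) = 0
  disc = (21/25)² − 4·(1/2)·(-729/800) = 25281/10000 ; √disc = 159/100
  v_R = (−(21/25) + 159/100) / (2·(1/2)) = 3/4 m/s
check:
braking lasts T_s = (3/4)/1 = 0.7500 s
robot in T_r: 0.7500·0.0400 = 0.0300 m
braking distance = 0.7500²/(2·1.0000) = 0.2812 m
human over T_r+T_s: 0.8000·(0.0400+0.7500) = 0.6320 m
residual clearance needed = 0.2000+0.0200+0.0300 = 0.2500 m
sum ≈ 0.0300+0.2812+0.6320+0.2500 ≈ 1.1932 m = S ✓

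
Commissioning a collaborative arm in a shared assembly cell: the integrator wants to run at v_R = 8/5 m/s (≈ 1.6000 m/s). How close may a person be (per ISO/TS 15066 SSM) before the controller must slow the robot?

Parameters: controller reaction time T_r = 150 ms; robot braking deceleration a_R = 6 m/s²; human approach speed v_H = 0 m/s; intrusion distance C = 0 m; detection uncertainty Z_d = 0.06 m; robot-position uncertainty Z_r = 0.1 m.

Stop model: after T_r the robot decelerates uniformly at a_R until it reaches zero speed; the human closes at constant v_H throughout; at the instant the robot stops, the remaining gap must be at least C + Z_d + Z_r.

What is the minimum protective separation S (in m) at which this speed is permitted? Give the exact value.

stop time T_s = (8/5)/6 = 0.2667 s
robot covers v_R·T_r = 1.6000·0.1500 = 0.2400 m before braking
robot covers 1.6000·0.2667 − ½·6.0000·0.2667² = 0.2133 m while stopping
person approaches 0.0000·(0.1500+0.2667) = 0.0000 m
residual clearance needed = 0.0000+0.0600+0.1000 = 0.1600 m
S_min ≈ 0.2400+0.2133+0.0000+0.1600  ⇒  S_min = 46/75 m

S_min = 46/75 m = 0.6133 m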